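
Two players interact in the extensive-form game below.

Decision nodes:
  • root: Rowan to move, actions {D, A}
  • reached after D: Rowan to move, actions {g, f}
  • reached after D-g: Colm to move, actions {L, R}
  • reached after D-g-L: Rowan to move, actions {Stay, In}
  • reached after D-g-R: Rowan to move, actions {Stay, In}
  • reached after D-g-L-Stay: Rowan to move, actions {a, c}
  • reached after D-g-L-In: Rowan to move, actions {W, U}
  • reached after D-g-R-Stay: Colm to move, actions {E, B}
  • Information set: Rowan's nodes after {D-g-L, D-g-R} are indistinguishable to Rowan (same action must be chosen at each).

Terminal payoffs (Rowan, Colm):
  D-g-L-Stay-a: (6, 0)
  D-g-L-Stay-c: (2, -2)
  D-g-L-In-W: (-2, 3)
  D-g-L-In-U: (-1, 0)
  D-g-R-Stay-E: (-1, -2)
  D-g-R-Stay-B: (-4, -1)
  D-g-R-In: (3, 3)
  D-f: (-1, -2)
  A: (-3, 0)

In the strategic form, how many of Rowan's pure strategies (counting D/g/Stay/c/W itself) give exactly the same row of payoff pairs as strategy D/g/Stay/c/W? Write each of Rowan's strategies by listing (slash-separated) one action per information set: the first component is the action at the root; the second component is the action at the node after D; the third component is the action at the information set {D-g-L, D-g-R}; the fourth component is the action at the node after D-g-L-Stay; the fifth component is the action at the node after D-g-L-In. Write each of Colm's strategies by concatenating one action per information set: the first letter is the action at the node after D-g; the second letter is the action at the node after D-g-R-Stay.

Row for D/g/Stay/c/W (columns LE, LB, RE, RB): (2,-2) (2,-2) (-1,-2) (-4,-1).
Under D/g/Stay/c/W, Rowan's choice at the node after D-g-L-In can never be reached regardless of what Colm does, so varying those choices leaves every outcome unchanged.
Holding the reachable choices fixed and varying the unreachable one freely already gives 2 equivalent strategies.
No other strategy reproduces this row, so those 2 are the full class: D/g/Stay/c/W, D/g/Stay/c/U.

2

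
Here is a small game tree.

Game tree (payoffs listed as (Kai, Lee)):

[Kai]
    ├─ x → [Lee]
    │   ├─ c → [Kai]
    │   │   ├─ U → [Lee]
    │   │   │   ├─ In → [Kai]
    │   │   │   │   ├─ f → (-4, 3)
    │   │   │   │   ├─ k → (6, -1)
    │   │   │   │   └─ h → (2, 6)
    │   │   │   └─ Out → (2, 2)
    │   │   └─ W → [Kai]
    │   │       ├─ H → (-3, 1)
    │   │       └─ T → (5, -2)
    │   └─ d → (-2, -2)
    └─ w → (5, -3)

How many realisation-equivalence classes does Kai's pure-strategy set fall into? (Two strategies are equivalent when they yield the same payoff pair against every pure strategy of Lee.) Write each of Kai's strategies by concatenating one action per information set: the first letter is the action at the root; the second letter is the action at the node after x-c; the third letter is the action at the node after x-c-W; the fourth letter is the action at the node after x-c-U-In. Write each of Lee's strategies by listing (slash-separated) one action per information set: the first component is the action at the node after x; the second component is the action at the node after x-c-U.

Kai has 24 pure strategies: xUHf, xUHk, xUHh, xUTf, xUTk, xUTh, xWHf, xWHk, xWHh, xWTf, xWTk, xWTh, wUHf, wUHk, wUHh, wUTf, wUTk, wUTh, wWHf, wWHk, wWHh, wWTf, wWTk, wWTh. Columns: c/In, c/Out, d/In, d/Out.
{xUHf, xUTf} → row (-4,3) (2,2) (-2,-2) (-2,-2)
{xUHk, xUTk} → row (6,-1) (2,2) (-2,-2) (-2,-2)
{xUHh, xUTh} → row (2,6) (2,2) (-2,-2) (-2,-2)
{xWHf, xWHk, xWHh} → row (-3,1) (-3,1) (-2,-2) (-2,-2)
{xWTf, xWTk, xWTh} → row (5,-2) (5,-2) (-2,-2) (-2,-2)
{wUHf, wUHk, wUHh, wUTf, wUTk, wUTh, wWHf, wWHk, wWHh, wWTf, wWTk, wWTh} → row (5,-3) (5,-3) (5,-3) (5,-3)
That's 6 distinct rows out of 24 strategies.

6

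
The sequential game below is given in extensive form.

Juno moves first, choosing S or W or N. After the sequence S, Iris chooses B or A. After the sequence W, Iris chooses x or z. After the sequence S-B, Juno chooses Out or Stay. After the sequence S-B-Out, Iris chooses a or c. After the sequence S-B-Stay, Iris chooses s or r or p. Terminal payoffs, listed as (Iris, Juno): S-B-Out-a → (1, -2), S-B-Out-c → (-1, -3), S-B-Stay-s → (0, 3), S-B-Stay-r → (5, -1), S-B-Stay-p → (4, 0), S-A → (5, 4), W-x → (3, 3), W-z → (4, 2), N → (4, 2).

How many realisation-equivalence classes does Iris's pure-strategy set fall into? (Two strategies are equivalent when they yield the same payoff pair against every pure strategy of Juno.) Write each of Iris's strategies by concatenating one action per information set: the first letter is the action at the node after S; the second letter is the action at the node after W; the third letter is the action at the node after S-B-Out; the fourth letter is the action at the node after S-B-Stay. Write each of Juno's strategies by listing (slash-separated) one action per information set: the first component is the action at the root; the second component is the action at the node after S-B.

Iris has 24 pure strategies: Bxas, Bxar, Bxap, Bxcs, Bxcr, Bxcp, Bzas, Bzar, Bzap, Bzcs, Bzcr, Bzcp, Axas, Axar, Axap, Axcs, Axcr, Axcp, Azas, Azar, Azap, Azcs, Azcr, Azcp. Columns: S/Out, S/Stay, W/Out, W/Stay, N/Out, N/Stay.
{Bxas} → row (1,-2) (0,3) (3,3) (3,3) (4,2) (4,2)
{Bxar} → row (1,-2) (5,-1) (3,3) (3,3) (4,2) (4,2)
{Bxap} → row (1,-2) (4,0) (3,3) (3,3) (4,2) (4,2)
{Bxcs} → row (-1,-3) (0,3) (3,3) (3,3) (4,2) (4,2)
{Bxcr} → row (-1,-3) (5,-1) (3,3) (3,3) (4,2) (4,2)
{Bxcp} → row (-1,-3) (4,0) (3,3) (3,3) (4,2) (4,2)
{Bzas} → row (1,-2) (0,3) (4,2) (4,2) (4,2) (4,2)
{Bzar} → row (1,-2) (5,-1) (4,2) (4,2) (4,2) (4,2)
{Bzap} → row (1,-2) (4,0) (4,2) (4,2) (4,2) (4,2)
{Bzcs} → row (-1,-3) (0,3) (4,2) (4,2) (4,2) (4,2)
{Bzcr} → row (-1,-3) (5,-1) (4,2) (4,2) (4,2) (4,2)
{Bzcp} → row (-1,-3) (4,0) (4,2) (4,2) (4,2) (4,2)
{Axas, Axar, Axap, Axcs, Axcr, Axcp} → row (5,4) (5,4) (3,3) (3,3) (4,2) (4,2)
{Azas, Azar, Azap, Azcs, Azcr, Azcp} → row (5,4) (5,4) (4,2) (4,2) (4,2) (4,2)
That's 14 distinct rows out of 24 strategies.

14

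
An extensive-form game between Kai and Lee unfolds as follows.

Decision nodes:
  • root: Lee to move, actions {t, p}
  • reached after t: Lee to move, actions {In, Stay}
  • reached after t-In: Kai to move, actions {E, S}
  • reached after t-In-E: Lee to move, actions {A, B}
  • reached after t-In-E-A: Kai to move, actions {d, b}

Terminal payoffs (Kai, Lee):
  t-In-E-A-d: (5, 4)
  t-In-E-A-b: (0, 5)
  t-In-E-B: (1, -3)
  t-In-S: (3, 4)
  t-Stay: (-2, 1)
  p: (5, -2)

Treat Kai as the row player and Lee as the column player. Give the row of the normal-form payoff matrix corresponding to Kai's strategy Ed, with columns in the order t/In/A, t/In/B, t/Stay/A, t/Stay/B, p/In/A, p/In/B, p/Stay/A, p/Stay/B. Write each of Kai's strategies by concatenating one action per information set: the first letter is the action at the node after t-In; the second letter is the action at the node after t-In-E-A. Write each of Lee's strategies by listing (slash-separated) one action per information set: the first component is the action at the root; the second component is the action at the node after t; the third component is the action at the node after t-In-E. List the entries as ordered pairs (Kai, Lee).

vs t/In/A: Lee plays t → Lee plays In at [t] → Kai plays E at [t-In] → Lee plays A at [t-In-E] → Kai plays d at [t-In-E-A] → (5, 4)
vs t/In/B: Lee plays t → Lee plays In at [t] → Kai plays E at [t-In] → Lee plays B at [t-In-E] → (1, -3)
vs t/Stay/A: Lee plays t → Lee plays Stay at [t] → (-2, 1)
vs t/Stay/B: Lee plays t → Lee plays Stay at [t] → (-2, 1)
vs p/In/A: Lee plays p → (5, -2)
vs p/In/B: Lee plays p → (5, -2)
vs p/Stay/A: Lee plays p → (5, -2)
vs p/Stay/B: Lee plays p → (5, -2)

(5,4) (1,-3) (-2,1) (-2,1) (5,-2) (5,-2) (5,-2) (5,-2)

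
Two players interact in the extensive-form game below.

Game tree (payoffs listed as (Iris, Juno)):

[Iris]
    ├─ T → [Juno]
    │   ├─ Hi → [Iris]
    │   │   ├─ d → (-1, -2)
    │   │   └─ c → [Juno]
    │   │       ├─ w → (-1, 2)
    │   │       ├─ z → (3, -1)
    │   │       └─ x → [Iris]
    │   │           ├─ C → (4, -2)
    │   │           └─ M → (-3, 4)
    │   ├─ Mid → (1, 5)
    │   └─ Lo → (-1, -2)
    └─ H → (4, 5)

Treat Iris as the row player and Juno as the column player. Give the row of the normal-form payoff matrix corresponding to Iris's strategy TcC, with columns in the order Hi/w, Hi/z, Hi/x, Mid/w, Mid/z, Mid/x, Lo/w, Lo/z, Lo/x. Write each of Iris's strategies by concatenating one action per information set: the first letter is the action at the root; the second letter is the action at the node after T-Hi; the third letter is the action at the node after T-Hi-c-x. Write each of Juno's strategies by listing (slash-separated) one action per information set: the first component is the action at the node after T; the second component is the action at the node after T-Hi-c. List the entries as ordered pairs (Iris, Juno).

(-1,2) (3,-1) (4,-2) (1,5) (1,5) (1,5) (-1,-2) (-1,-2) (-1,-2)

vs Hi/w: Iris plays T → Juno plays Hi at [T] → Iris plays c at [T-Hi] → Juno plays w at [T-Hi-c] → (-1, 2)
vs Hi/z: Iris plays T → Juno plays Hi at [T] → Iris plays c at [T-Hi] → Juno plays z at [T-Hi-c] → (3, -1)
vs Hi/x: Iris plays T → Juno plays Hi at [T] → Iris plays c at [T-Hi] → Juno plays x at [T-Hi-c] → Iris plays C at [T-Hi-c-x] → (4, -2)
vs Mid/w: Iris plays T → Juno plays Mid at [T] → (1, 5)
vs Mid/z: Iris plays T → Juno plays Mid at [T] → (1, 5)
vs Mid/x: Iris plays T → Juno plays Mid at [T] → (1, 5)
vs Lo/w: Iris plays T → Juno plays Lo at [T] → (-1, -2)
vs Lo/z: Iris plays T → Juno plays Lo at [T] → (-1, -2)
vs Lo/x: Iris plays T → Juno plays Lo at [T] → (-1, -2)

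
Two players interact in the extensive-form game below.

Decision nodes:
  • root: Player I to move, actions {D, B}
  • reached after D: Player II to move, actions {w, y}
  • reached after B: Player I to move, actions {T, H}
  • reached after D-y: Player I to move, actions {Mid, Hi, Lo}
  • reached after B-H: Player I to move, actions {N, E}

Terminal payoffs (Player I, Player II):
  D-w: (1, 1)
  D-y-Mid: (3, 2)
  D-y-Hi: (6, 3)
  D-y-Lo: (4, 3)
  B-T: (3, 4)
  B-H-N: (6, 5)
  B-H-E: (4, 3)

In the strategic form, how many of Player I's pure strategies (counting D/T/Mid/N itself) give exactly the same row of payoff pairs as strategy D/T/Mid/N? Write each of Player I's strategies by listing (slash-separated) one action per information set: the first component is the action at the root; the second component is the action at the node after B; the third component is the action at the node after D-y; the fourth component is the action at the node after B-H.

Row for D/T/Mid/N (columns w, y): (1,1) (3,2).
Under D/T/Mid/N, Player I's choice at the node after B and at the node after B-H can never be reached regardless of what Player II does, so varying those choices leaves every outcome unchanged.
Holding the reachable choices fixed and varying the unreachable ones freely already gives 2 × 2 = 4 equivalent strategies.
No other strategy reproduces this row, so those 4 are the full class: D/T/Mid/N, D/T/Mid/E, D/H/Mid/N, D/H/Mid/E.

4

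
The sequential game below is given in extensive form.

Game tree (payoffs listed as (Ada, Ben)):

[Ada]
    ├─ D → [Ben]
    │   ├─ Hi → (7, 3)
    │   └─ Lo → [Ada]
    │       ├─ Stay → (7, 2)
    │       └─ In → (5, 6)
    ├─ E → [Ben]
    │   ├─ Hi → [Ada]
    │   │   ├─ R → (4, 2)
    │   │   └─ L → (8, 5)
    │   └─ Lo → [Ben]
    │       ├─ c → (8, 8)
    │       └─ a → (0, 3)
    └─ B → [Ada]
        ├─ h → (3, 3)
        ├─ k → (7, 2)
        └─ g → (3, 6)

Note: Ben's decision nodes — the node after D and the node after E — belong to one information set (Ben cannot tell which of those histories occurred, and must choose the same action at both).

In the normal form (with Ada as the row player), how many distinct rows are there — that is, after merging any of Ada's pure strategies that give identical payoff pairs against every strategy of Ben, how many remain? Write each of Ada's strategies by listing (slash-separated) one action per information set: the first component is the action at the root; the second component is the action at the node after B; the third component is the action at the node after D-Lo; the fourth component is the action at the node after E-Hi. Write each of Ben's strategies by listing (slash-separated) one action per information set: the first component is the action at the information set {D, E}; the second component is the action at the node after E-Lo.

7

Ada has 36 pure strategies: D/h/Stay/R, D/h/Stay/L, D/h/In/R, D/h/In/L, D/k/Stay/R, D/k/Stay/L, D/k/In/R, D/k/In/L, D/g/Stay/R, D/g/Stay/L, D/g/In/R, D/g/In/L, E/h/Stay/R, E/h/Stay/L, E/h/In/R, E/h/In/L, E/k/Stay/R, E/k/Stay/L, E/k/In/R, E/k/In/L, E/g/Stay/R, E/g/Stay/L, E/g/In/R, E/g/In/L, B/h/Stay/R, B/h/Stay/L, B/h/In/R, B/h/In/L, B/k/Stay/R, B/k/Stay/L, B/k/In/R, B/k/In/L, B/g/Stay/R, B/g/Stay/L, B/g/In/R, B/g/In/L. Columns: Hi/c, Hi/a, Lo/c, Lo/a.
{D/h/Stay/R, D/h/Stay/L, D/k/Stay/R, D/k/Stay/L, D/g/Stay/R, D/g/Stay/L} → row (7,3) (7,3) (7,2) (7,2)
{D/h/In/R, D/h/In/L, D/k/In/R, D/k/In/L, D/g/In/R, D/g/In/L} → row (7,3) (7,3) (5,6) (5,6)
{E/h/Stay/R, E/h/In/R, E/k/Stay/R, E/k/In/R, E/g/Stay/R, E/g/In/R} → row (4,2) (4,2) (8,8) (0,3)
{E/h/Stay/L, E/h/In/L, E/k/Stay/L, E/k/In/L, E/g/Stay/L, E/g/In/L} → row (8,5) (8,5) (8,8) (0,3)
{B/h/Stay/R, B/h/Stay/L, B/h/In/R, B/h/In/L} → row (3,3) (3,3) (3,3) (3,3)
{B/k/Stay/R, B/k/Stay/L, B/k/In/R, B/k/In/L} → row (7,2) (7,2) (7,2) (7,2)
{B/g/Stay/R, B/g/Stay/L, B/g/In/R, B/g/In/L} → row (3,6) (3,6) (3,6) (3,6)
That's 7 distinct rows out of 36 strategies.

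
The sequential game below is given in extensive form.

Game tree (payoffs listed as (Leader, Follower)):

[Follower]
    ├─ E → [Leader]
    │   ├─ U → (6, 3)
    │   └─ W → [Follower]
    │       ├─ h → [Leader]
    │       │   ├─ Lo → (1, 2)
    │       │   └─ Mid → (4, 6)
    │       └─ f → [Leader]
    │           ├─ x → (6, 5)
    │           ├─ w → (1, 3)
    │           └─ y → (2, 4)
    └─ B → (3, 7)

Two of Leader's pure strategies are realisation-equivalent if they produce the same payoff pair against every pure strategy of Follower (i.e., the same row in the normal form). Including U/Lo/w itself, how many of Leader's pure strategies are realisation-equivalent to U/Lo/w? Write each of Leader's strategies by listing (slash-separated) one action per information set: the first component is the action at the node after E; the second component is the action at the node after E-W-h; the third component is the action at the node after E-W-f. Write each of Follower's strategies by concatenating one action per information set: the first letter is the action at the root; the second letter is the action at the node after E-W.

6

Row for U/Lo/w (columns Eh, Ef, Bh, Bf): (6,3) (6,3) (3,7) (3,7).
Under U/Lo/w, Leader's choice at the node after E-W-h and at the node after E-W-f can never be reached regardless of what Follower does, so varying those choices leaves every outcome unchanged.
Holding the reachable choices fixed and varying the unreachable ones freely already gives 2 × 3 = 6 equivalent strategies.
No other strategy reproduces this row, so those 6 are the full class: U/Lo/x, U/Lo/w, U/Lo/y, U/Mid/x, U/Mid/w, U/Mid/y.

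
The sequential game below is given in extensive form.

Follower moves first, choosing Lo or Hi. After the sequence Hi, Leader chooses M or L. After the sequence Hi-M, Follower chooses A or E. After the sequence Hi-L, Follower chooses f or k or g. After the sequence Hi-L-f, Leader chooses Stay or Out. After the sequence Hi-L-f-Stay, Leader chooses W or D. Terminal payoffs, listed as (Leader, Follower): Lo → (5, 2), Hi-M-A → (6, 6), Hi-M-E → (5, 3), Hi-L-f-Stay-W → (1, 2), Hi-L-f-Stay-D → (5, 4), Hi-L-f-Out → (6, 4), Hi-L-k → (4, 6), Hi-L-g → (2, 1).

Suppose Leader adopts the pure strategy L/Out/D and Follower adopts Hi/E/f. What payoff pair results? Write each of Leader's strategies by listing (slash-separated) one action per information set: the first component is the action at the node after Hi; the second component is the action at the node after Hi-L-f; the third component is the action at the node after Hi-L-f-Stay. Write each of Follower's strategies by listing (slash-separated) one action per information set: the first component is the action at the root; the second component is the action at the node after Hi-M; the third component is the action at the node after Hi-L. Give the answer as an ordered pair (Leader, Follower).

(6, 4)

Trace the play path from the root:
  Follower plays Hi
  Leader plays L at [Hi]
  Follower plays f at [Hi-L]
  Leader plays Out at [Hi-L-f]
→ terminal payoff (6, 4).
(Leader's choice at the node after Hi-L-f-Stay is never reached on this path, so it doesn't affect the outcome.)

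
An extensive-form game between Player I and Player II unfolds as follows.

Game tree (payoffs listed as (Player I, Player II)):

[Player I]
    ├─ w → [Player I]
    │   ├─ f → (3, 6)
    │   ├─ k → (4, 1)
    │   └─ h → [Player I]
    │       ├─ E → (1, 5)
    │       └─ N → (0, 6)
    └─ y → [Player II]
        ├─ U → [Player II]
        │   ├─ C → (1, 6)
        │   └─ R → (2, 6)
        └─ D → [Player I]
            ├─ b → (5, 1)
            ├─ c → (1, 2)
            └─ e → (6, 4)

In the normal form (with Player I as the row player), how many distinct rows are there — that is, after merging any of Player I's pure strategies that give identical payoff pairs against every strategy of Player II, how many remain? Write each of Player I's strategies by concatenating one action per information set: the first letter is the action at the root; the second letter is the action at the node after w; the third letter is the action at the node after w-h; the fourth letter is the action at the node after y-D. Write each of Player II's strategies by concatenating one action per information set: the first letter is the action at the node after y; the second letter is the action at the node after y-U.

7

Player I has 36 pure strategies: wfEb, wfEc, wfEe, wfNb, wfNc, wfNe, wkEb, wkEc, wkEe, wkNb, wkNc, wkNe, whEb, whEc, whEe, whNb, whNc, whNe, yfEb, yfEc, yfEe, yfNb, yfNc, yfNe, ykEb, ykEc, ykEe, ykNb, ykNc, ykNe, yhEb, yhEc, yhEe, yhNb, yhNc, yhNe. Columns: UC, UR, DC, DR.
{wfEb, wfEc, wfEe, wfNb, wfNc, wfNe} → row (3,6) (3,6) (3,6) (3,6)
{wkEb, wkEc, wkEe, wkNb, wkNc, wkNe} → row (4,1) (4,1) (4,1) (4,1)
{whEb, whEc, whEe} → row (1,5) (1,5) (1,5) (1,5)
{whNb, whNc, whNe} → row (0,6) (0,6) (0,6) (0,6)
{yfEb, yfNb, ykEb, ykNb, yhEb, yhNb} → row (1,6) (2,6) (5,1) (5,1)
{yfEc, yfNc, ykEc, ykNc, yhEc, yhNc} → row (1,6) (2,6) (1,2) (1,2)
{yfEe, yfNe, ykEe, ykNe, yhEe, yhNe} → row (1,6) (2,6) (6,4) (6,4)
That's 7 distinct rows out of 36 strategies.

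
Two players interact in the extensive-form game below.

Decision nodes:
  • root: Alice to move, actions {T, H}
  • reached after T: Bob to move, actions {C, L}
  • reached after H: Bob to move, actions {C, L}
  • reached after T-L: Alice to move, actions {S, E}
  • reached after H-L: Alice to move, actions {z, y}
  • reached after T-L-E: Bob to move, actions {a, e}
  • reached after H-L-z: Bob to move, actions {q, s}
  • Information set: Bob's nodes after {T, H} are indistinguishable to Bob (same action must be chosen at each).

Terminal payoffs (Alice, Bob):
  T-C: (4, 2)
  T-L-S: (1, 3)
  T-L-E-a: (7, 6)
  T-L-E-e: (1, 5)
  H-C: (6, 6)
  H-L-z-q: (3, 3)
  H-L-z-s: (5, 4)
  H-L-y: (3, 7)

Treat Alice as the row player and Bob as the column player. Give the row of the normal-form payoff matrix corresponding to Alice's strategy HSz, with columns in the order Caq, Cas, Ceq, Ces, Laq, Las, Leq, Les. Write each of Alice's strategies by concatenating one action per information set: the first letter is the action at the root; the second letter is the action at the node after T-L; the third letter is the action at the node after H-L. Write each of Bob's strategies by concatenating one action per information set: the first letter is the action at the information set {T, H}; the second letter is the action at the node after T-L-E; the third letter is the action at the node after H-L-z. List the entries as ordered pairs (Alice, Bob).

vs Caq: Alice plays H → Bob plays C at [H] → (6, 6)
vs Cas: Alice plays H → Bob plays C at [H] → (6, 6)
vs Ceq: Alice plays H → Bob plays C at [H] → (6, 6)
vs Ces: Alice plays H → Bob plays C at [H] → (6, 6)
vs Laq: Alice plays H → Bob plays L at [H] → Alice plays z at [H-L] → Bob plays q at [H-L-z] → (3, 3)
vs Las: Alice plays H → Bob plays L at [H] → Alice plays z at [H-L] → Bob plays s at [H-L-z] → (5, 4)
vs Leq: Alice plays H → Bob plays L at [H] → Alice plays z at [H-L] → Bob plays q at [H-L-z] → (3, 3)
vs Les: Alice plays H → Bob plays L at [H] → Alice plays z at [H-L] → Bob plays s at [H-L-z] → (5, 4)

(6,6) (6,6) (6,6) (6,6) (3,3) (5,4) (3,3) (5,4)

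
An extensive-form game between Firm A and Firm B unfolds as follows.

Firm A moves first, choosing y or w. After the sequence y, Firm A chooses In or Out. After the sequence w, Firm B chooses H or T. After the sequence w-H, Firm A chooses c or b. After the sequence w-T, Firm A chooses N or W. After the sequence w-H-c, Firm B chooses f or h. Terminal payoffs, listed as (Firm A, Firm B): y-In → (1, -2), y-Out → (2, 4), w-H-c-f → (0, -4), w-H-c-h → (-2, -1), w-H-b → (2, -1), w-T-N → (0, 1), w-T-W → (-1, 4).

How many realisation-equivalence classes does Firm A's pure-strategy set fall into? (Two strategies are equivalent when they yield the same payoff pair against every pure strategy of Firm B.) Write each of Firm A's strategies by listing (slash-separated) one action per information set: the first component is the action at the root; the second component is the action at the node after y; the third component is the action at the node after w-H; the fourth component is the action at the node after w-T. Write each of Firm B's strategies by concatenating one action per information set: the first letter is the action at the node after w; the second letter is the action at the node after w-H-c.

6

Firm A has 16 pure strategies: y/In/c/N, y/In/c/W, y/In/b/N, y/In/b/W, y/Out/c/N, y/Out/c/W, y/Out/b/N, y/Out/b/W, w/In/c/N, w/In/c/W, w/In/b/N, w/In/b/W, w/Out/c/N, w/Out/c/W, w/Out/b/N, w/Out/b/W. Columns: Hf, Hh, Tf, Th.
{y/In/c/N, y/In/c/W, y/In/b/N, y/In/b/W} → row (1,-2) (1,-2) (1,-2) (1,-2)
{y/Out/c/N, y/Out/c/W, y/Out/b/N, y/Out/b/W} → row (2,4) (2,4) (2,4) (2,4)
{w/In/c/N, w/Out/c/N} → row (0,-4) (-2,-1) (0,1) (0,1)
{w/In/c/W, w/Out/c/W} → row (0,-4) (-2,-1) (-1,4) (-1,4)
{w/In/b/N, w/Out/b/N} → row (2,-1) (2,-1) (0,1) (0,1)
{w/In/b/W, w/Out/b/W} → row (2,-1) (2,-1) (-1,4) (-1,4)
That's 6 distinct rows out of 16 strategies.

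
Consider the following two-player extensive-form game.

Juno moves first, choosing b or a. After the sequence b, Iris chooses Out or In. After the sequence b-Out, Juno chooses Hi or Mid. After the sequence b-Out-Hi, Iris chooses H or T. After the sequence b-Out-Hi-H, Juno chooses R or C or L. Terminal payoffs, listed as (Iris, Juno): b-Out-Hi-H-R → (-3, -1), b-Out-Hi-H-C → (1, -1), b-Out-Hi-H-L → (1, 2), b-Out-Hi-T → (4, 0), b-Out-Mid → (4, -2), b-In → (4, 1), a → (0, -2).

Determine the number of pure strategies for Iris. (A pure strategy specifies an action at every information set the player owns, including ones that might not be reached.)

Iris owns the node after b with actions {Out, In} — two choices.
Iris owns the node after b-Out-Hi with actions {H, T} — two choices.
A pure strategy fixes one action at each information set independently, so the count is the product 2 × 2 = 4.

4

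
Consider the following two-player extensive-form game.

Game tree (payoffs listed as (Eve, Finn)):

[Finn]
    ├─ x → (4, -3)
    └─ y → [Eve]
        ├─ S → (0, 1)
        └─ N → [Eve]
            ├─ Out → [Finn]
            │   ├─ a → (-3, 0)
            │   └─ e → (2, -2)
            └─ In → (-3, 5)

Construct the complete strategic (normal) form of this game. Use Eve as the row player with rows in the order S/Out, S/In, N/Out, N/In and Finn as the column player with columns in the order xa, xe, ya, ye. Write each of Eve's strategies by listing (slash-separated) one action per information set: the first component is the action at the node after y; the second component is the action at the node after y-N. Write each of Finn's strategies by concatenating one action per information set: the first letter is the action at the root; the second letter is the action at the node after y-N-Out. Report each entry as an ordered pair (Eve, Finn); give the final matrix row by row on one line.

S/Out: (4,-3) (4,-3) (0,1) (0,1) | S/In: (4,-3) (4,-3) (0,1) (0,1) | N/Out: (4,-3) (4,-3) (-3,0) (2,-2) | N/In: (4,-3) (4,-3) (-3,5) (-3,5)

            xa       xe       ya       ye
S/Out   (4,-3)   (4,-3)    (0,1)    (0,1)
 S/In   (4,-3)   (4,-3)    (0,1)    (0,1)
N/Out   (4,-3)   (4,-3)   (-3,0)   (2,-2)
 N/In   (4,-3)   (4,-3)   (-3,5)   (-3,5)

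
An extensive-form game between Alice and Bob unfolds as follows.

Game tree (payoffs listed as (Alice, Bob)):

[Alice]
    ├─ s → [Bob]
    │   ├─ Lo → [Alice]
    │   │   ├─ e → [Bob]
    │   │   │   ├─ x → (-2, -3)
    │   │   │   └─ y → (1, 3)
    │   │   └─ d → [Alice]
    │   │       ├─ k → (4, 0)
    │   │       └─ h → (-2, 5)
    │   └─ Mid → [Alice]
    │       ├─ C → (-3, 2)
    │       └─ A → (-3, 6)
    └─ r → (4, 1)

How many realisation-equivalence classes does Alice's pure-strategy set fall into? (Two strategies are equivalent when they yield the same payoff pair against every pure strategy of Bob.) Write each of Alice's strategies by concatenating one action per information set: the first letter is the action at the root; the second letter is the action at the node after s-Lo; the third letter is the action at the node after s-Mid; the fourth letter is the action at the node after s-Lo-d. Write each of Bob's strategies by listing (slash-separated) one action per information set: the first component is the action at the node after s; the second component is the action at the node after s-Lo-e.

Alice has 16 pure strategies: seCk, seCh, seAk, seAh, sdCk, sdCh, sdAk, sdAh, reCk, reCh, reAk, reAh, rdCk, rdCh, rdAk, rdAh. Columns: Lo/x, Lo/y, Mid/x, Mid/y.
{seCk, seCh} → row (-2,-3) (1,3) (-3,2) (-3,2)
{seAk, seAh} → row (-2,-3) (1,3) (-3,6) (-3,6)
{sdCk} → row (4,0) (4,0) (-3,2) (-3,2)
{sdCh} → row (-2,5) (-2,5) (-3,2) (-3,2)
{sdAk} → row (4,0) (4,0) (-3,6) (-3,6)
{sdAh} → row (-2,5) (-2,5) (-3,6) (-3,6)
{reCk, reCh, reAk, reAh, rdCk, rdCh, rdAk, rdAh} → row (4,1) (4,1) (4,1) (4,1)
That's 7 distinct rows out of 16 strategies.

7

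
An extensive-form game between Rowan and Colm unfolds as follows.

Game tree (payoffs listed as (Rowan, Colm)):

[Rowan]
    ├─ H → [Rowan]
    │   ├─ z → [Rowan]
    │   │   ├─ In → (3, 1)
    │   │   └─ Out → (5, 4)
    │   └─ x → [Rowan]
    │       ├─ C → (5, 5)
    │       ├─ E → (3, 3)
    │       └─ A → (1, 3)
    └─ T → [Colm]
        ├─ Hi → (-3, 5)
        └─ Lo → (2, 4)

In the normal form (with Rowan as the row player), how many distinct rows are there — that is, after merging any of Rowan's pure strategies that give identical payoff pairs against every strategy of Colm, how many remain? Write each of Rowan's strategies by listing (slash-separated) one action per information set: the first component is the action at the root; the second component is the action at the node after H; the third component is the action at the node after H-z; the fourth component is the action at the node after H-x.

6

Rowan has 24 pure strategies: H/z/In/C, H/z/In/E, H/z/In/A, H/z/Out/C, H/z/Out/E, H/z/Out/A, H/x/In/C, H/x/In/E, H/x/In/A, H/x/Out/C, H/x/Out/E, H/x/Out/A, T/z/In/C, T/z/In/E, T/z/In/A, T/z/Out/C, T/z/Out/E, T/z/Out/A, T/x/In/C, T/x/In/E, T/x/In/A, T/x/Out/C, T/x/Out/E, T/x/Out/A. Columns: Hi, Lo.
{H/z/In/C, H/z/In/E, H/z/In/A} → row (3,1) (3,1)
{H/z/Out/C, H/z/Out/E, H/z/Out/A} → row (5,4) (5,4)
{H/x/In/C, H/x/Out/C} → row (5,5) (5,5)
{H/x/In/E, H/x/Out/E} → row (3,3) (3,3)
{H/x/In/A, H/x/Out/A} → row (1,3) (1,3)
{T/z/In/C, T/z/In/E, T/z/In/A, T/z/Out/C, T/z/Out/E, T/z/Out/A, T/x/In/C, T/x/In/E, T/x/In/A, T/x/Out/C, T/x/Out/E, T/x/Out/A} → row (-3,5) (2,4)
That's 6 distinct rows out of 24 strategies.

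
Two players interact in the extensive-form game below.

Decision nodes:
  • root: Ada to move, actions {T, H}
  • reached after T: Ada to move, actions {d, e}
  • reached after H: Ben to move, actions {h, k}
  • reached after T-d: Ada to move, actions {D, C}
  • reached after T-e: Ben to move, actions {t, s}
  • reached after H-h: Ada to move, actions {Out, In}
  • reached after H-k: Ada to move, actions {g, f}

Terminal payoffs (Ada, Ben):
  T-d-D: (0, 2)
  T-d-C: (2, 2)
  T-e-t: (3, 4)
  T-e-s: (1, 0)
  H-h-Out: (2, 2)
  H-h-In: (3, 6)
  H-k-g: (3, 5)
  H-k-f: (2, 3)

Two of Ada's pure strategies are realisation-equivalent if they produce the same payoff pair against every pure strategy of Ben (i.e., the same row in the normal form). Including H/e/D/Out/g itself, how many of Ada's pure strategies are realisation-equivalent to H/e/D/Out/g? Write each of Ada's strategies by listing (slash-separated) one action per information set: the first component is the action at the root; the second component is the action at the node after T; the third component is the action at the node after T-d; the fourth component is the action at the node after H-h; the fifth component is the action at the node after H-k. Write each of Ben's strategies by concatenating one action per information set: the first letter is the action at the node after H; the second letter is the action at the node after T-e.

Row for H/e/D/Out/g (columns ht, hs, kt, ks): (2,2) (2,2) (3,5) (3,5).
Under H/e/D/Out/g, Ada's choice at the node after T and at the node after T-d can never be reached regardless of what Ben does, so varying those choices leaves every outcome unchanged.
Holding the reachable choices fixed and varying the unreachable ones freely already gives 2 × 2 = 4 equivalent strategies.
No other strategy reproduces this row, so those 4 are the full class: H/d/D/Out/g, H/d/C/Out/g, H/e/D/Out/g, H/e/C/Out/g.

4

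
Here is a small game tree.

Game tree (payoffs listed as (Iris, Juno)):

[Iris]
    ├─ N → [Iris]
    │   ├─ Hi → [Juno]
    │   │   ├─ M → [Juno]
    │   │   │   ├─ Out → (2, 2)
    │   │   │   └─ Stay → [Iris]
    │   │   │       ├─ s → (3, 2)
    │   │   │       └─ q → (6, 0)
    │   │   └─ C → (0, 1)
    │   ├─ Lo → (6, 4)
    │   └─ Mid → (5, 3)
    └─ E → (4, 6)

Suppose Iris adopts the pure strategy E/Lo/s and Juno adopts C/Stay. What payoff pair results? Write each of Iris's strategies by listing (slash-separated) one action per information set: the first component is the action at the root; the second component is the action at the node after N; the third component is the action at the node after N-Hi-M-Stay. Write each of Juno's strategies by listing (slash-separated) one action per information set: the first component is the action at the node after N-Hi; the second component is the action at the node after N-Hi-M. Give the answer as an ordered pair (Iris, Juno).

(4, 6)

Trace the play path from the root:
  Iris plays E
→ terminal payoff (4, 6).
(Iris's choice at the node after N is never reached on this path, so it doesn't affect the outcome.)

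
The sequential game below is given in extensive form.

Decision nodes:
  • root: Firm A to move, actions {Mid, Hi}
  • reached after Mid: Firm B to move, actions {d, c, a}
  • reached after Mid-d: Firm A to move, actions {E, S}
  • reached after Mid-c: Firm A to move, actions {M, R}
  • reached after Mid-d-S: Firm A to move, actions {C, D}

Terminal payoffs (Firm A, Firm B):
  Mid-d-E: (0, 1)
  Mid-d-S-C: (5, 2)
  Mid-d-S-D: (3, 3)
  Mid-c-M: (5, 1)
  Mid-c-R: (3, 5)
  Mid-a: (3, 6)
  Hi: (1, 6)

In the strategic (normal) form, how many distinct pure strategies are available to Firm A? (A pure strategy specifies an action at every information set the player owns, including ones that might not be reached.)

Firm A owns the root with actions {Mid, Hi} — two choices.
Firm A owns the node after Mid-d with actions {E, S} — two choices.
Firm A owns the node after Mid-c with actions {M, R} — two choices.
Firm A owns the node after Mid-d-S with actions {C, D} — two choices.
A pure strategy fixes one action at each information set independently, so the count is the product 2 × 2 × 2 × 2 = 16.

16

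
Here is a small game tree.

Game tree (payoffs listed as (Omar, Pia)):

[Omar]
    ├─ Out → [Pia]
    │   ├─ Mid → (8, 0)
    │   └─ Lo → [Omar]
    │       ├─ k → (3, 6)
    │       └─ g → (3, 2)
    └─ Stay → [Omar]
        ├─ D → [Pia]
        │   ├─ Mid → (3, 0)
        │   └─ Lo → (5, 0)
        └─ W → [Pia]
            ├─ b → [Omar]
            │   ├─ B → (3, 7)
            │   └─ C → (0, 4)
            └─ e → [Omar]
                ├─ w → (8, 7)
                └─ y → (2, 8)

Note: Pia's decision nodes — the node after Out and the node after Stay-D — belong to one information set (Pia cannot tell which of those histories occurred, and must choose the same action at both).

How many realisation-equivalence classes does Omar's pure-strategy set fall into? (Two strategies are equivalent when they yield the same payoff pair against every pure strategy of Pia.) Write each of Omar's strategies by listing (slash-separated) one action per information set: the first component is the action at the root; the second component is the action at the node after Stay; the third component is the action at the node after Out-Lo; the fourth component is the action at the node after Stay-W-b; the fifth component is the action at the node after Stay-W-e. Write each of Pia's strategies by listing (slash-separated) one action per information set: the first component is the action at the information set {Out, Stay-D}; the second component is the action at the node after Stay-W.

7

Omar has 32 pure strategies: Out/D/k/B/w, Out/D/k/B/y, Out/D/k/C/w, Out/D/k/C/y, Out/D/g/B/w, Out/D/g/B/y, Out/D/g/C/w, Out/D/g/C/y, Out/W/k/B/w, Out/W/k/B/y, Out/W/k/C/w, Out/W/k/C/y, Out/W/g/B/w, Out/W/g/B/y, Out/W/g/C/w, Out/W/g/C/y, Stay/D/k/B/w, Stay/D/k/B/y, Stay/D/k/C/w, Stay/D/k/C/y, Stay/D/g/B/w, Stay/D/g/B/y, Stay/D/g/C/w, Stay/D/g/C/y, Stay/W/k/B/w, Stay/W/k/B/y, Stay/W/k/C/w, Stay/W/k/C/y, Stay/W/g/B/w, Stay/W/g/B/y, Stay/W/g/C/w, Stay/W/g/C/y. Columns: Mid/b, Mid/e, Lo/b, Lo/e.
{Out/D/k/B/w, Out/D/k/B/y, Out/D/k/C/w, Out/D/k/C/y, Out/W/k/B/w, Out/W/k/B/y, Out/W/k/C/w, Out/W/k/C/y} → row (8,0) (8,0) (3,6) (3,6)
{Out/D/g/B/w, Out/D/g/B/y, Out/D/g/C/w, Out/D/g/C/y, Out/W/g/B/w, Out/W/g/B/y, Out/W/g/C/w, Out/W/g/C/y} → row (8,0) (8,0) (3,2) (3,2)
{Stay/D/k/B/w, Stay/D/k/B/y, Stay/D/k/C/w, Stay/D/k/C/y, Stay/D/g/B/w, Stay/D/g/B/y, Stay/D/g/C/w, Stay/D/g/C/y} → row (3,0) (3,0) (5,0) (5,0)
{Stay/W/k/B/w, Stay/W/g/B/w} → row (3,7) (8,7) (3,7) (8,7)
{Stay/W/k/B/y, Stay/W/g/B/y} → row (3,7) (2,8) (3,7) (2,8)
{Stay/W/k/C/w, Stay/W/g/C/w} → row (0,4) (8,7) (0,4) (8,7)
{Stay/W/k/C/y, Stay/W/g/C/y} → row (0,4) (2,8) (0,4) (2,8)
That's 7 distinct rows out of 32 strategies.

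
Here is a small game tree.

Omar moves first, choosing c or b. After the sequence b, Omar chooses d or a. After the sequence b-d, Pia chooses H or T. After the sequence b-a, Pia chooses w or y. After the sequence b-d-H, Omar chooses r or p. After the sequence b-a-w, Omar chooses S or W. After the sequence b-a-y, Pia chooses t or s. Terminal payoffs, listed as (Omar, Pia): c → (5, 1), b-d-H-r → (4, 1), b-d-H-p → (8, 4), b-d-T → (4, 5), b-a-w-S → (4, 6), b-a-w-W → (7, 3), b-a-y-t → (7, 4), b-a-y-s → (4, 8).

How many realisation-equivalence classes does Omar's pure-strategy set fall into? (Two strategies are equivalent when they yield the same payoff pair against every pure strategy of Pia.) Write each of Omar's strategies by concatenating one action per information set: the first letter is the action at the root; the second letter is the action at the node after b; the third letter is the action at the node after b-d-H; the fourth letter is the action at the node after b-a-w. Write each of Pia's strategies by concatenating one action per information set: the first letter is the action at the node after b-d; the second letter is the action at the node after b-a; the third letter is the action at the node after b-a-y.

Omar has 16 pure strategies: cdrS, cdrW, cdpS, cdpW, carS, carW, capS, capW, bdrS, bdrW, bdpS, bdpW, barS, barW, bapS, bapW. Columns: Hwt, Hws, Hyt, Hys, Twt, Tws, Tyt, Tys.
{cdrS, cdrW, cdpS, cdpW, carS, carW, capS, capW} → row (5,1) (5,1) (5,1) (5,1) (5,1) (5,1) (5,1) (5,1)
{bdrS, bdrW} → row (4,1) (4,1) (4,1) (4,1) (4,5) (4,5) (4,5) (4,5)
{bdpS, bdpW} → row (8,4) (8,4) (8,4) (8,4) (4,5) (4,5) (4,5) (4,5)
{barS, bapS} → row (4,6) (4,6) (7,4) (4,8) (4,6) (4,6) (7,4) (4,8)
{barW, bapW} → row (7,3) (7,3) (7,4) (4,8) (7,3) (7,3) (7,4) (4,8)
That's 5 distinct rows out of 16 strategies.

5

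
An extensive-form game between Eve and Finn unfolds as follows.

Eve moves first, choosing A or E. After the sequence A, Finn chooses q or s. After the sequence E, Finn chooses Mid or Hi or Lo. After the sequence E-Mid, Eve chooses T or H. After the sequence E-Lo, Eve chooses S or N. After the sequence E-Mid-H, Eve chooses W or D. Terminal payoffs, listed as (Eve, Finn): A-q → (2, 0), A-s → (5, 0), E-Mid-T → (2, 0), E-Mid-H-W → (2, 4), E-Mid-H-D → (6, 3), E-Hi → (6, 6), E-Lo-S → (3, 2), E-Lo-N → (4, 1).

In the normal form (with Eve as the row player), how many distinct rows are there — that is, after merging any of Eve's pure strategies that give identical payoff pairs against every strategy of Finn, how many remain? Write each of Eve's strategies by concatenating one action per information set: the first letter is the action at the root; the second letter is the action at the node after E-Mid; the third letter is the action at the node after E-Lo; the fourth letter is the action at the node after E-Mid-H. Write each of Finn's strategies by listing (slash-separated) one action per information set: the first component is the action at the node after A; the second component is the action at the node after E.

7

Eve has 16 pure strategies: ATSW, ATSD, ATNW, ATND, AHSW, AHSD, AHNW, AHND, ETSW, ETSD, ETNW, ETND, EHSW, EHSD, EHNW, EHND. Columns: q/Mid, q/Hi, q/Lo, s/Mid, s/Hi, s/Lo.
{ATSW, ATSD, ATNW, ATND, AHSW, AHSD, AHNW, AHND} → row (2,0) (2,0) (2,0) (5,0) (5,0) (5,0)
{ETSW, ETSD} → row (2,0) (6,6) (3,2) (2,0) (6,6) (3,2)
{ETNW, ETND} → row (2,0) (6,6) (4,1) (2,0) (6,6) (4,1)
{EHSW} → row (2,4) (6,6) (3,2) (2,4) (6,6) (3,2)
{EHSD} → row (6,3) (6,6) (3,2) (6,3) (6,6) (3,2)
{EHNW} → row (2,4) (6,6) (4,1) (2,4) (6,6) (4,1)
{EHND} → row (6,3) (6,6) (4,1) (6,3) (6,6) (4,1)
That's 7 distinct rows out of 16 strategies.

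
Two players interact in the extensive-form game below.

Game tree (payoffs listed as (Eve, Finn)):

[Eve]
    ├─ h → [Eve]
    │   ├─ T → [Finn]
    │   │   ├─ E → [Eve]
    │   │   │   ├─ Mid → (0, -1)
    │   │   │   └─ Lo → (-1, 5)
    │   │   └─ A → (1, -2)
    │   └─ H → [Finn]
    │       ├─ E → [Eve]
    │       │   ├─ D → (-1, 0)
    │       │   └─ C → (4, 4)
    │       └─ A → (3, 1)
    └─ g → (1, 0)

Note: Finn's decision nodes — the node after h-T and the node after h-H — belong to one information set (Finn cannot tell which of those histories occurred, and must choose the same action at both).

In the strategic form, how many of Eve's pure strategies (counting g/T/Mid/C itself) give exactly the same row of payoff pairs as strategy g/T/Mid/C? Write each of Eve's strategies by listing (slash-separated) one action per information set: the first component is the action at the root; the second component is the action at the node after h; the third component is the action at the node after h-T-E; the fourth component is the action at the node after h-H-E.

Row for g/T/Mid/C (columns E, A): (1,0) (1,0).
Under g/T/Mid/C, Eve's choice at the node after h and at the node after h-T-E and at the node after h-H-E can never be reached regardless of what Finn does, so varying those choices leaves every outcome unchanged.
Holding the reachable choices fixed and varying the unreachable ones freely already gives 2 × 2 × 2 = 8 equivalent strategies.
No other strategy reproduces this row, so those 8 are the full class: g/T/Mid/D, g/T/Mid/C, g/T/Lo/D, g/T/Lo/C, g/H/Mid/D, g/H/Mid/C, g/H/Lo/D, g/H/Lo/C.

8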